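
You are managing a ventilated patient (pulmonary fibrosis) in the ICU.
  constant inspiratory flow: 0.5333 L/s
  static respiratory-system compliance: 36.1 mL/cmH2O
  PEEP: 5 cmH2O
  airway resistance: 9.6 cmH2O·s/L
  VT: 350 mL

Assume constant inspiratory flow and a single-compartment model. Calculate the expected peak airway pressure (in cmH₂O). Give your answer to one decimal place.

Equation of motion (constant flow): PIP = Vt/C + R·V̇ + PEEP.
PIP = 350/36.1 + 9.6×0.5333 + 5 = 9.695 + 5.12 + 5 = 19.815 cmH2O.

19.8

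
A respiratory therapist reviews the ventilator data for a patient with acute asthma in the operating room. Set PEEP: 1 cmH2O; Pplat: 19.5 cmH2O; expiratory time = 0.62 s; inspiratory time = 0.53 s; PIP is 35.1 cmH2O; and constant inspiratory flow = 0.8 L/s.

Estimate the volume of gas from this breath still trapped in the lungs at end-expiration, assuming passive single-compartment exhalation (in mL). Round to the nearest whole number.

Vt = flow × Ti = 0.8 L/s × 0.53 s × 1000 mL/L = 424.0 mL.
R = (PIP − Pplat)/V̇ = (35.1 − 19.5) / 0.8 = 15.6/0.8 = 19.5 cmH2O·s/L.
C = Vt/(Pplat − PEEP) = 424.0 / (19.5 − 1) = 424.0/18.5 = 22.919 mL/cmH2O.
τ = R × C = 19.5 × 0.02292 L/cmH2O = 0.4469 s.
Fraction remaining = e^(−Te/τ) = e^(−0.62/0.4469) = 0.2497.
Trapped volume = 424.0 × 0.2497 = 105.87 mL.

106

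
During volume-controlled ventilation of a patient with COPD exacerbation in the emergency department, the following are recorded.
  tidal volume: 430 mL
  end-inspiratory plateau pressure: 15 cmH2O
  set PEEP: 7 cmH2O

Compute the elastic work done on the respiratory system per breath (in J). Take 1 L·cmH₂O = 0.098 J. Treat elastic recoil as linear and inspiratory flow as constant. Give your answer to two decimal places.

Elastic work ≈ ½ × (Pplat − PEEP) × Vt = 0.5 × (15 − 7) × 0.430 L = 0.5 × 8.0 × 0.430 = 1.72 L·cmH2O.
× 0.098 J/(L·cmH2O) → 0.1686 J.

0.17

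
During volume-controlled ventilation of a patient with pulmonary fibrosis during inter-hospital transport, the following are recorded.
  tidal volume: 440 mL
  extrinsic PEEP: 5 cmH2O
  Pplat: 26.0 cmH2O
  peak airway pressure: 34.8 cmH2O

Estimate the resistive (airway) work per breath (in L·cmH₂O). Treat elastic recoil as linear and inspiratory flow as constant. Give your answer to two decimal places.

3.87

With constant inspiratory flow the resistive pressure is constant at PIP − Pplat = 34.8 − 26.0 = 8.8 cmH2O, so resistive work = 8.8 × 0.440 = 3.872 L·cmH2O.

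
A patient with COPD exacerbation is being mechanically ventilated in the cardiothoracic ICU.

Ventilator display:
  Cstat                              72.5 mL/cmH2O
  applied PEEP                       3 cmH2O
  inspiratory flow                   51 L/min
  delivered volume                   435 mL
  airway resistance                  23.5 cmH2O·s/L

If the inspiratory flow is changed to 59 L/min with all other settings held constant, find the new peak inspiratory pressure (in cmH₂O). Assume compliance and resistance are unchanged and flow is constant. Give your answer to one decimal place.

32.1

Flow: 51 L/min ÷ 60 = 0.85 L/s.
New flow: 59 L/min ÷ 60 = 0.9833 L/s.
PIP = Vt/C + R·V̇ + PEEP (constant-flow equation of motion).
Only the resistive term changes: ΔPIP = R × ΔV̇ = 23.5 × (0.9833 − 0.85) = 23.5 × 0.1333 = 3.133 cmH2O.
Original PIP = 435/72.5 + 23.5×0.85 + 3 = 28.975 cmH2O; new PIP = 28.975 + (3.133) = 32.108 cmH2O.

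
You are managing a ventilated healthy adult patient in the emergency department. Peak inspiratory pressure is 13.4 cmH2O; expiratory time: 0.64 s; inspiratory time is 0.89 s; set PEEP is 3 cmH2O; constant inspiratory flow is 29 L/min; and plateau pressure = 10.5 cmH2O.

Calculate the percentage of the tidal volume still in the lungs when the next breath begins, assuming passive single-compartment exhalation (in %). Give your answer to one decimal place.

15.6

Flow: 29 L/min ÷ 60 = 0.4833 L/s.
Vt = flow × Ti = 0.4833 L/s × 0.89 s × 1000 mL/L = 430.14 mL.
R = (PIP − Pplat)/V̇ = (13.4 − 10.5) / 0.4833 = 2.9/0.4833 = 6.0 cmH2O·s/L.
C = Vt/(Pplat − PEEP) = 430.14 / (10.5 − 3) = 430.14/7.5 = 57.352 mL/cmH2O.
τ = R × C = 6.0 × 0.05735 L/cmH2O = 0.3441 s.
Fraction remaining at end-expiration = e^(−Te/τ) = e^(−0.64/0.3441) = 0.1557 → 15.57%.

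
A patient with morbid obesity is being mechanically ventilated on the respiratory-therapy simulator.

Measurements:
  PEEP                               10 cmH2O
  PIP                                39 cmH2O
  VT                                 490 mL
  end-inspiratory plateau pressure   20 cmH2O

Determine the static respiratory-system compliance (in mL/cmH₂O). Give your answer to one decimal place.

Cstat = Vt / (Pplat − PEEP) = 490 / (20 − 10) = 490 / 10.0 = 49.0 mL/cmH2O.

49.0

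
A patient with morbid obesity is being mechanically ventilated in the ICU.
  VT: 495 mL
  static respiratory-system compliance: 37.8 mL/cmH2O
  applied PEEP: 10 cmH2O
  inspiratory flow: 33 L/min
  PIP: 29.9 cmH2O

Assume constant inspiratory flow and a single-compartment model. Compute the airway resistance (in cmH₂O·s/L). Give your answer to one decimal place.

Flow: 33 L/min ÷ 60 = 0.55 L/s.
Equation of motion (constant flow): PIP = Vt/C + R·V̇ + PEEP.
R·V̇ = PIP − Vt/C − PEEP = 29.9 − 495/37.8 − 10 = 29.9 − 13.095 − 10 = 6.805 cmH2O.
R = 6.805 / 0.55 = 12.373 cmH2O·s/L.

12.4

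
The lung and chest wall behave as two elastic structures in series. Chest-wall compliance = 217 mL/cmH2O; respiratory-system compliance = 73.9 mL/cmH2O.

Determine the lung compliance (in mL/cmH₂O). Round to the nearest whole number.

1/CL = 1/Crs − 1/Ccw.
1/CL = 1/73.9 − 1/217 = 0.008924.
CL = 112.06 mL/cmH2O.

112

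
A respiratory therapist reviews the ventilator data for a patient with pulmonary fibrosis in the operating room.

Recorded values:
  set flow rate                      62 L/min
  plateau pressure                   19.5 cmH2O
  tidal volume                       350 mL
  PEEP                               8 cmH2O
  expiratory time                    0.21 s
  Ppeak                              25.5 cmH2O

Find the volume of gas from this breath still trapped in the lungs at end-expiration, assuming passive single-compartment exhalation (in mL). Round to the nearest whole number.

Flow: 62 L/min ÷ 60 = 1.0333 L/s.
R = (PIP − Pplat)/V̇ = (25.5 − 19.5) / 1.0333 = 6.0/1.0333 = 5.807 cmH2O·s/L.
C = Vt/(Pplat − PEEP) = 350.0 / (19.5 − 8) = 350.0/11.5 = 30.435 mL/cmH2O.
τ = R × C = 5.807 × 0.03044 L/cmH2O = 0.1768 s.
Fraction remaining = e^(−Te/τ) = e^(−0.21/0.1768) = 0.3049.
Trapped volume = 350.0 × 0.3049 = 106.72 mL.

107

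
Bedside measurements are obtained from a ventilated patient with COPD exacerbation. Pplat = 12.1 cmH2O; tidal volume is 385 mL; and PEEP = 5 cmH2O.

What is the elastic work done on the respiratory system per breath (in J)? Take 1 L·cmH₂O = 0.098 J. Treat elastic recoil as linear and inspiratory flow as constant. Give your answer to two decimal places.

0.13

Elastic work ≈ ½ × (Pplat − PEEP) × Vt = 0.5 × (12.1 − 5) × 0.385 L = 0.5 × 7.1 × 0.385 = 1.367 L·cmH2O.
× 0.098 J/(L·cmH2O) → 0.134 J.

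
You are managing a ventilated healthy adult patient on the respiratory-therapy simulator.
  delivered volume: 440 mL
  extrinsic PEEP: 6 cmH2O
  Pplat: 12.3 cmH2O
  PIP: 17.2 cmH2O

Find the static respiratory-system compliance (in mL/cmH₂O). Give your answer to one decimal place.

69.8

Cstat = Vt / (Pplat − PEEP) = 440 / (12.3 − 6) = 440 / 6.3 = 69.841 mL/cmH2O.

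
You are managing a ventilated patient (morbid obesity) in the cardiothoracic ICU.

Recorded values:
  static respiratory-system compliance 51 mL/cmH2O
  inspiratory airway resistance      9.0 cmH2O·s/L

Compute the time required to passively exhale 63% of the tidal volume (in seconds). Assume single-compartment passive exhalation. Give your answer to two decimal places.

τ = R × C = 9.0 × 51 mL/cmH2O = 9.0 × 0.051 L/cmH2O = 0.459 s.
Exhaled fraction f = 1 − e^(−t/τ) → t = −τ·ln(1 − f) = −0.459·ln(0.37) = 0.4564 s.

0.46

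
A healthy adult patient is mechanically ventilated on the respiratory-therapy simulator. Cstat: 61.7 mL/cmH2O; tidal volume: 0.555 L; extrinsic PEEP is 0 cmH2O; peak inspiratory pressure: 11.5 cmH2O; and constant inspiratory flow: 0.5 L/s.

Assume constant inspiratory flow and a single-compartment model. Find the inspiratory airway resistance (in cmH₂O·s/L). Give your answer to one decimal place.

5.0

Equation of motion (constant flow): PIP = Vt/C + R·V̇ + PEEP.
R·V̇ = PIP − Vt/C − PEEP = 11.5 − 555/61.7 − 0 = 11.5 − 8.995 − 0 = 2.505 cmH2O.
R = 2.505 / 0.5 = 5.01 cmH2O·s/L.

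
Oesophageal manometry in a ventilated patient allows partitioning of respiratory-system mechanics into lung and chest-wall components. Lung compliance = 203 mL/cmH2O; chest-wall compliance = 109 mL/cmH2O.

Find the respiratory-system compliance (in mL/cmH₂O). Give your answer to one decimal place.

Lung and chest wall are elastances in series: 1/Crs = 1/CL + 1/Ccw.
1/Crs = 1/203 + 1/109 = 0.0141.
Crs = 70.922 mL/cmH2O.

70.9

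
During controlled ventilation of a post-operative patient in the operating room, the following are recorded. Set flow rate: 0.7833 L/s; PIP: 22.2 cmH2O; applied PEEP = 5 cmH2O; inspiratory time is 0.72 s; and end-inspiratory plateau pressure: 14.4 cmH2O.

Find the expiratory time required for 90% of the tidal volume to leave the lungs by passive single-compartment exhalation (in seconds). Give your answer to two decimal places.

1.38

Vt = flow × Ti = 0.7833 L/s × 0.72 s × 1000 mL/L = 563.98 mL.
R = (PIP − Pplat)/V̇ = (22.2 − 14.4) / 0.7833 = 7.8/0.7833 = 9.958 cmH2O·s/L.
C = Vt/(Pplat − PEEP) = 563.98 / (14.4 − 5) = 563.98/9.4 = 59.998 mL/cmH2O.
τ = R × C = 9.958 × 0.06 L/cmH2O = 0.5975 s.
t = −τ·ln(1 − 0.90) = −0.5975·ln(0.1) = 1.376 s.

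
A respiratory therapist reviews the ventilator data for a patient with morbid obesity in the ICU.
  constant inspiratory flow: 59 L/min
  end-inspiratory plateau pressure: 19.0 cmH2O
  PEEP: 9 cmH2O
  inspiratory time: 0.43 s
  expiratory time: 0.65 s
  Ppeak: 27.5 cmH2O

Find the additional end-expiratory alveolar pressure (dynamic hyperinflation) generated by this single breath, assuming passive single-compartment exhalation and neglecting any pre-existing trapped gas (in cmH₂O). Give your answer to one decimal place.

Flow: 59 L/min ÷ 60 = 0.9833 L/s.
Vt = flow × Ti = 0.9833 L/s × 0.43 s × 1000 mL/L = 422.82 mL.
R = (PIP − Pplat)/V̇ = (27.5 − 19.0) / 0.9833 = 8.5/0.9833 = 8.644 cmH2O·s/L.
C = Vt/(Pplat − PEEP) = 422.82 / (19.0 − 9) = 422.82/10.0 = 42.282 mL/cmH2O.
τ = R × C = 8.644 × 0.04228 L/cmH2O = 0.3655 s.
Fraction remaining = e^(−Te/τ) = e^(−0.65/0.3655) = 0.1689; trapped volume = 422.82 × 0.1689 = 71.414 mL.
Additional alveolar pressure from trapping ≈ V_trapped / C = 71.414 / 42.282 = 1.689 cmH2O.

1.7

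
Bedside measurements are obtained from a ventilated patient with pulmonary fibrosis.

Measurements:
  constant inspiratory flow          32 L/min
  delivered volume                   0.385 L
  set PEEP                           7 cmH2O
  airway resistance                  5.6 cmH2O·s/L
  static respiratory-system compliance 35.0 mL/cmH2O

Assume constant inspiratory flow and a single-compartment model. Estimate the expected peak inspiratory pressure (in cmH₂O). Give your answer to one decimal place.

Flow: 32 L/min ÷ 60 = 0.5333 L/s.
Equation of motion (constant flow): PIP = Vt/C + R·V̇ + PEEP.
PIP = 385/35.0 + 5.6×0.5333 + 7 = 11.0 + 2.986 + 7 = 20.986 cmH2O.

21.0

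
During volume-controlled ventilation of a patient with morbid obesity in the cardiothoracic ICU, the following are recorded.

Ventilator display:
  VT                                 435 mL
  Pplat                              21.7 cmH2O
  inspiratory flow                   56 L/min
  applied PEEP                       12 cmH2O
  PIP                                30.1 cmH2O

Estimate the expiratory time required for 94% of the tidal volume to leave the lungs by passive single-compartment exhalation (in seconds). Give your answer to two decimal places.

Flow: 56 L/min ÷ 60 = 0.9333 L/s.
R = (PIP − Pplat)/V̇ = (30.1 − 21.7) / 0.9333 = 8.4/0.9333 = 9.0 cmH2O·s/L.
C = Vt/(Pplat − PEEP) = 435.0 / (21.7 − 12) = 435.0/9.7 = 44.845 mL/cmH2O.
τ = R × C = 9.0 × 0.04485 L/cmH2O = 0.4037 s.
t = −τ·ln(1 − 0.94) = −0.4037·ln(0.06) = 1.136 s.

1.14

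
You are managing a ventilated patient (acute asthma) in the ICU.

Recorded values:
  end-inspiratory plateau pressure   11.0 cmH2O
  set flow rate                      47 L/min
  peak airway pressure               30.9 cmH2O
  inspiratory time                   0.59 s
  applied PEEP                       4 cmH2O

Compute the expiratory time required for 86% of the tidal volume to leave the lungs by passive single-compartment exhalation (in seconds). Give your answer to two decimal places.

Flow: 47 L/min ÷ 60 = 0.7833 L/s.
Vt = flow × Ti = 0.7833 L/s × 0.59 s × 1000 mL/L = 462.15 mL.
R = (PIP − Pplat)/V̇ = (30.9 − 11.0) / 0.7833 = 19.9/0.7833 = 25.405 cmH2O·s/L.
C = Vt/(Pplat − PEEP) = 462.15 / (11.0 − 4) = 462.15/7.0 = 66.021 mL/cmH2O.
τ = R × C = 25.405 × 0.06602 L/cmH2O = 1.677 s.
t = −τ·ln(1 − 0.86) = −1.677·ln(0.14) = 3.297 s.

3.30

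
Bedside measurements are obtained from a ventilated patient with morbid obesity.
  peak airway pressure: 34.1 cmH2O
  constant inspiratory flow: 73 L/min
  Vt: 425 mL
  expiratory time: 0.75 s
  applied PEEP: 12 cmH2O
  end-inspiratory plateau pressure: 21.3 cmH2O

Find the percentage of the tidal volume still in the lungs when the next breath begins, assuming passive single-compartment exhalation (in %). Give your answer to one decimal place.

21.0

Flow: 73 L/min ÷ 60 = 1.2167 L/s.
R = (PIP − Pplat)/V̇ = (34.1 − 21.3) / 1.2167 = 12.8/1.2167 = 10.52 cmH2O·s/L.
C = Vt/(Pplat − PEEP) = 425.0 / (21.3 − 12) = 425.0/9.3 = 45.699 mL/cmH2O.
τ = R × C = 10.52 × 0.0457 L/cmH2O = 0.4808 s.
Fraction remaining at end-expiration = e^(−Te/τ) = e^(−0.75/0.4808) = 0.2102 → 21.02%.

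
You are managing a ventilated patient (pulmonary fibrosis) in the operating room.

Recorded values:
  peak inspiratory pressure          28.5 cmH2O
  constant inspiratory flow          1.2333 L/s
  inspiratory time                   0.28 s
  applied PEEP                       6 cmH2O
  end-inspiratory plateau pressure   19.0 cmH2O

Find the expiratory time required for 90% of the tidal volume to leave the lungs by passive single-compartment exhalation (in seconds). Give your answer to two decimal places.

0.47

Vt = flow × Ti = 1.2333 L/s × 0.28 s × 1000 mL/L = 345.32 mL.
R = (PIP − Pplat)/V̇ = (28.5 − 19.0) / 1.2333 = 9.5/1.2333 = 7.703 cmH2O·s/L.
C = Vt/(Pplat − PEEP) = 345.32 / (19.0 − 6) = 345.32/13.0 = 26.563 mL/cmH2O.
τ = R × C = 7.703 × 0.02656 L/cmH2O = 0.2046 s.
t = −τ·ln(1 − 0.90) = −0.2046·ln(0.1) = 0.4711 s.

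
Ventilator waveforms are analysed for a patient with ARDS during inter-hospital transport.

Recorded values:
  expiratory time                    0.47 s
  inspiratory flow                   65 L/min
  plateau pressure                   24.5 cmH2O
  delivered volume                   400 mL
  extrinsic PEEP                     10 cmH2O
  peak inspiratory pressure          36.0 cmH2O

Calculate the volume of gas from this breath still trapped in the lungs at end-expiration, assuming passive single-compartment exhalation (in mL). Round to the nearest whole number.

80

Flow: 65 L/min ÷ 60 = 1.0833 L/s.
R = (PIP − Pplat)/V̇ = (36.0 − 24.5) / 1.0833 = 11.5/1.0833 = 10.616 cmH2O·s/L.
C = Vt/(Pplat − PEEP) = 400.0 / (24.5 − 10) = 400.0/14.5 = 27.586 mL/cmH2O.
τ = R × C = 10.616 × 0.02759 L/cmH2O = 0.2929 s.
Fraction remaining = e^(−Te/τ) = e^(−0.47/0.2929) = 0.201.
Trapped volume = 400.0 × 0.201 = 80.4 mL.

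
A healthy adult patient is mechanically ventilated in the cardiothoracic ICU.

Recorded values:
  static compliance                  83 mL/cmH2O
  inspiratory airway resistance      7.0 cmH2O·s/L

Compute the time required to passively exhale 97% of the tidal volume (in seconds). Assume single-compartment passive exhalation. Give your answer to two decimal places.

2.04

τ = R × C = 7.0 × 83 mL/cmH2O = 7.0 × 0.083 L/cmH2O = 0.581 s.
Exhaled fraction f = 1 − e^(−t/τ) → t = −τ·ln(1 − f) = −0.581·ln(0.03) = 2.037 s.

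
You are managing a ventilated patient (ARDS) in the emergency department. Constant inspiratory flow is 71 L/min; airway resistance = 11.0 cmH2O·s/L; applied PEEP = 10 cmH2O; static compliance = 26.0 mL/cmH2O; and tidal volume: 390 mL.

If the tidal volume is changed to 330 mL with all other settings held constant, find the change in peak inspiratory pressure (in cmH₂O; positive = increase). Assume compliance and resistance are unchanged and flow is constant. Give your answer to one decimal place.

PIP = Vt/C + R·V̇ + PEEP (constant-flow equation of motion).
Only the elastic term changes: ΔPIP = ΔVt / C = (330 − 390) / 26.0 = -2.308 cmH2O.

-2.3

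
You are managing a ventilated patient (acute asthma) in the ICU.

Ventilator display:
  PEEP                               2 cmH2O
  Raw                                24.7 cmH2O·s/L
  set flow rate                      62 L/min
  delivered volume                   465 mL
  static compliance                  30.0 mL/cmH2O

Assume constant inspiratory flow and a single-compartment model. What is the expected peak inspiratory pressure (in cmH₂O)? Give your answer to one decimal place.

43.0

Flow: 62 L/min ÷ 60 = 1.0333 L/s.
Equation of motion (constant flow): PIP = Vt/C + R·V̇ + PEEP.
PIP = 465/30.0 + 24.7×1.0333 + 2 = 15.5 + 25.523 + 2 = 43.023 cmH2O.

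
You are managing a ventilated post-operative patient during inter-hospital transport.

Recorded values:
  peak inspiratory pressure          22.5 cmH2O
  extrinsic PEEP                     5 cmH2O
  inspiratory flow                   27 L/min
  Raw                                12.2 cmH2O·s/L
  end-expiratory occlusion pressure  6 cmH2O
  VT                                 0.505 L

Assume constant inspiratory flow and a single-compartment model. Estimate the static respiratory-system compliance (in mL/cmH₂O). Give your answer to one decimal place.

Flow: 27 L/min ÷ 60 = 0.45 L/s.
Total PEEP = 6 cmH2O (set 5 + intrinsic 1); this is the baseline alveolar pressure.
Equation of motion (constant flow): PIP = Vt/C + R·V̇ + PEEP.
Vt/C = PIP − R·V̇ − PEEP = 22.5 − 12.2×0.45 − 6 = 22.5 − 5.49 − 6 = 11.01 cmH2O.
C = Vt / 11.01 = 505 / 11.01 = 45.867 mL/cmH2O.

45.9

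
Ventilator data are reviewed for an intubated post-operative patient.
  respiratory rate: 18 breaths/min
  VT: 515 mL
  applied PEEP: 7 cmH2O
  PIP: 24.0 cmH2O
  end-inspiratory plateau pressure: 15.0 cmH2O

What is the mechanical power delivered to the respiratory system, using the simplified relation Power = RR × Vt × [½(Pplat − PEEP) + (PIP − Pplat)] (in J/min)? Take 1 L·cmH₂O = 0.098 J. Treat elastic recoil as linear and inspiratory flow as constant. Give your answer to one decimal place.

11.8

Per-breath work = Vt × [½(Pplat−PEEP) + (PIP−Pplat)] = 0.515 × [0.5×8.0 + 9.0] = 0.515 × 13.0 = 6.695 L·cmH2O.
Power = 18 × 6.695 = 120.51 L·cmH2O/min.
× 0.098 J/(L·cmH2O) → 11.81 J/min.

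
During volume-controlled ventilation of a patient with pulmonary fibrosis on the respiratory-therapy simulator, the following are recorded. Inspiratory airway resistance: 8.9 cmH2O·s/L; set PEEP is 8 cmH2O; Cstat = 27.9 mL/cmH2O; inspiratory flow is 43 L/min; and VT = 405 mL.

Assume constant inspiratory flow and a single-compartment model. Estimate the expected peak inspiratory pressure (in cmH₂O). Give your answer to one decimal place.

28.9

Flow: 43 L/min ÷ 60 = 0.7167 L/s.
Equation of motion (constant flow): PIP = Vt/C + R·V̇ + PEEP.
PIP = 405/27.9 + 8.9×0.7167 + 8 = 14.516 + 6.379 + 8 = 28.895 cmH2O.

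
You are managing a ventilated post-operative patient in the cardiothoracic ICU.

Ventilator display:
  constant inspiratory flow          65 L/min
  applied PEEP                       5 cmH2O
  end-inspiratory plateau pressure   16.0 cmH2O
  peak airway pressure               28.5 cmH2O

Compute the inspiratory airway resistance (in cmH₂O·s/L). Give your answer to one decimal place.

Flow: 65 L/min ÷ 60 = 1.0833 L/s.
Raw = (PIP − Pplat) / flow = (28.5 − 16.0) / 1.0833 = 12.5 / 1.0833 = 11.539 cmH2O·s/L.

11.5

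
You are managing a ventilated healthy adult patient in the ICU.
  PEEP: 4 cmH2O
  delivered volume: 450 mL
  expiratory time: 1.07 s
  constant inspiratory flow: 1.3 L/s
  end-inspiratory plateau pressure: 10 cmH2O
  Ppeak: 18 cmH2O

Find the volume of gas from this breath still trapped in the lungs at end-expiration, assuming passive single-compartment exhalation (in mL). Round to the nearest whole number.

44

R = (PIP − Pplat)/V̇ = (18 − 10) / 1.3 = 8.0/1.3 = 6.154 cmH2O·s/L.
C = Vt/(Pplat − PEEP) = 450.0 / (10 − 4) = 450.0/6.0 = 75.0 mL/cmH2O.
τ = R × C = 6.154 × 0.075 L/cmH2O = 0.4616 s.
Fraction remaining = e^(−Te/τ) = e^(−1.07/0.4616) = 0.09847.
Trapped volume = 450.0 × 0.09847 = 44.312 mL.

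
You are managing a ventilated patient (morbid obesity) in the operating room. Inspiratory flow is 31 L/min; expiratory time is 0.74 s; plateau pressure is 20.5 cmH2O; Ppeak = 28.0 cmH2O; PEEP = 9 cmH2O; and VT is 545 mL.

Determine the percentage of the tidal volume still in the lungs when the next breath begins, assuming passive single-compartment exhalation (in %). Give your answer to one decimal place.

34.1

Flow: 31 L/min ÷ 60 = 0.5167 L/s.
R = (PIP − Pplat)/V̇ = (28.0 − 20.5) / 0.5167 = 7.5/0.5167 = 14.515 cmH2O·s/L.
C = Vt/(Pplat − PEEP) = 545.0 / (20.5 − 9) = 545.0/11.5 = 47.391 mL/cmH2O.
τ = R × C = 14.515 × 0.04739 L/cmH2O = 0.6879 s.
Fraction remaining at end-expiration = e^(−Te/τ) = e^(−0.74/0.6879) = 0.341 → 34.1%.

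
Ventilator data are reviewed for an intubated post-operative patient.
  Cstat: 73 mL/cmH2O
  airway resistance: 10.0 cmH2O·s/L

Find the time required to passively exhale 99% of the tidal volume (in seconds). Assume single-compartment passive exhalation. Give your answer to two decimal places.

3.36

τ = R × C = 10.0 × 73 mL/cmH2O = 10.0 × 0.073 L/cmH2O = 0.73 s.
Exhaled fraction f = 1 − e^(−t/τ) → t = −τ·ln(1 − f) = −0.73·ln(0.01) = 3.362 s.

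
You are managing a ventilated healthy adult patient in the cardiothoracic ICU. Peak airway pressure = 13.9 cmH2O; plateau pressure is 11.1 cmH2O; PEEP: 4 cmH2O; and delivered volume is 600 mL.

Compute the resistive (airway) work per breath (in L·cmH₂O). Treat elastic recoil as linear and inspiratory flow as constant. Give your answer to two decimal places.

1.68

With constant inspiratory flow the resistive pressure is constant at PIP − Pplat = 13.9 − 11.1 = 2.8 cmH2O, so resistive work = 2.8 × 0.600 = 1.68 L·cmH2O.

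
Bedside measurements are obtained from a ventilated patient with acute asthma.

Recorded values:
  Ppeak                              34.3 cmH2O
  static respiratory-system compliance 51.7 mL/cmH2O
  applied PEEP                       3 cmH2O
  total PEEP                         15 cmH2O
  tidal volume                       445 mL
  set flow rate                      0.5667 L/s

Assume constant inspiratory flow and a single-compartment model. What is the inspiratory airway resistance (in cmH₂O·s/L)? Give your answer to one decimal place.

Total PEEP = 15 cmH2O (set 3 + intrinsic 12); this is the baseline alveolar pressure.
Equation of motion (constant flow): PIP = Vt/C + R·V̇ + PEEP.
R·V̇ = PIP − Vt/C − PEEP = 34.3 − 445/51.7 − 15 = 34.3 − 8.607 − 15 = 10.693 cmH2O.
R = 10.693 / 0.5667 = 18.869 cmH2O·s/L.

18.9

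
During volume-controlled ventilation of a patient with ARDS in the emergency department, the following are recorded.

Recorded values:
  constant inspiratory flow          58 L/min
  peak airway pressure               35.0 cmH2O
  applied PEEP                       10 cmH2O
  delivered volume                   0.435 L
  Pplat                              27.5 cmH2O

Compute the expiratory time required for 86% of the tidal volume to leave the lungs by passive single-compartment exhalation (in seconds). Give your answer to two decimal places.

Flow: 58 L/min ÷ 60 = 0.9667 L/s.
R = (PIP − Pplat)/V̇ = (35.0 − 27.5) / 0.9667 = 7.5/0.9667 = 7.758 cmH2O·s/L.
C = Vt/(Pplat − PEEP) = 435.0 / (27.5 − 10) = 435.0/17.5 = 24.857 mL/cmH2O.
τ = R × C = 7.758 × 0.02486 L/cmH2O = 0.1929 s.
t = −τ·ln(1 − 0.86) = −0.1929·ln(0.14) = 0.3793 s.

0.38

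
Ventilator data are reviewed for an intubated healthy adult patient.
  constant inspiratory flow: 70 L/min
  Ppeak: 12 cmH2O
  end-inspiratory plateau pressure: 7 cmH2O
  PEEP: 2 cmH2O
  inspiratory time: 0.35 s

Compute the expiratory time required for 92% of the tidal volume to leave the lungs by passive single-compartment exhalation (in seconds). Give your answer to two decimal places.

Flow: 70 L/min ÷ 60 = 1.1667 L/s.
Vt = flow × Ti = 1.1667 L/s × 0.35 s × 1000 mL/L = 408.35 mL.
R = (PIP − Pplat)/V̇ = (12 − 7) / 1.1667 = 5.0/1.1667 = 4.286 cmH2O·s/L.
C = Vt/(Pplat − PEEP) = 408.35 / (7 − 2) = 408.35/5.0 = 81.67 mL/cmH2O.
τ = R × C = 4.286 × 0.08167 L/cmH2O = 0.35 s.
t = −τ·ln(1 − 0.92) = −0.35·ln(0.08) = 0.884 s.

0.88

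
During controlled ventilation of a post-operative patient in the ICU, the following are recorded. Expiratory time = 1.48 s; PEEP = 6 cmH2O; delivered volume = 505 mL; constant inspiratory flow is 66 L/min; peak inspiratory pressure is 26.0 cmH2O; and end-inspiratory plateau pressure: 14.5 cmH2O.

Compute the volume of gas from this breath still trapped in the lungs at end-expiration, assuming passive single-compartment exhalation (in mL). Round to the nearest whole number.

Flow: 66 L/min ÷ 60 = 1.1 L/s.
R = (PIP − Pplat)/V̇ = (26.0 − 14.5) / 1.1 = 11.5/1.1 = 10.455 cmH2O·s/L.
C = Vt/(Pplat − PEEP) = 505.0 / (14.5 − 6) = 505.0/8.5 = 59.412 mL/cmH2O.
τ = R × C = 10.455 × 0.05941 L/cmH2O = 0.6211 s.
Fraction remaining = e^(−Te/τ) = e^(−1.48/0.6211) = 0.09229.
Trapped volume = 505.0 × 0.09229 = 46.606 mL.

47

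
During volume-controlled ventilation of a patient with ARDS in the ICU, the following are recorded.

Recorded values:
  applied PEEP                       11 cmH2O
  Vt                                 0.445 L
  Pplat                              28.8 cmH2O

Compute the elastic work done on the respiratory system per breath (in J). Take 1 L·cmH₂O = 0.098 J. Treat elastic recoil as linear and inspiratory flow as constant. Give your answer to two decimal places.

0.39

Elastic work ≈ ½ × (Pplat − PEEP) × Vt = 0.5 × (28.8 − 11) × 0.445 L = 0.5 × 17.8 × 0.445 = 3.961 L·cmH2O.
× 0.098 J/(L·cmH2O) → 0.3882 J.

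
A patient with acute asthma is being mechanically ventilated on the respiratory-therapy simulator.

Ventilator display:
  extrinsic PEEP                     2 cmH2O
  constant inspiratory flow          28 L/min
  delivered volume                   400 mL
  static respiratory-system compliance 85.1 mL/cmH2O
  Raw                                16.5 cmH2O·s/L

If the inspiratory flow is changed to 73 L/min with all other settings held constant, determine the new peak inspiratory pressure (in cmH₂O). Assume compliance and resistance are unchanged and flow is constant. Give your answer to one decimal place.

26.8

Flow: 28 L/min ÷ 60 = 0.4667 L/s.
New flow: 73 L/min ÷ 60 = 1.2167 L/s.
PIP = Vt/C + R·V̇ + PEEP (constant-flow equation of motion).
Only the resistive term changes: ΔPIP = R × ΔV̇ = 16.5 × (1.2167 − 0.4667) = 16.5 × 0.75 = 12.375 cmH2O.
Original PIP = 400/85.1 + 16.5×0.4667 + 2 = 14.401 cmH2O; new PIP = 14.401 + (12.375) = 26.776 cmH2O.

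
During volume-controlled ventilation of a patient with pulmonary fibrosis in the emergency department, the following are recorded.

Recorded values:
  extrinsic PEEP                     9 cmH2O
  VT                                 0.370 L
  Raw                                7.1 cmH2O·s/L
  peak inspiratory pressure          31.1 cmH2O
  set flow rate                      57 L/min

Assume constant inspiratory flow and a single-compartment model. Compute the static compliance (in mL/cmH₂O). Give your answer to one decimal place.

Flow: 57 L/min ÷ 60 = 0.95 L/s.
Equation of motion (constant flow): PIP = Vt/C + R·V̇ + PEEP.
Vt/C = PIP − R·V̇ − PEEP = 31.1 − 7.1×0.95 − 9 = 31.1 − 6.745 − 9 = 15.355 cmH2O.
C = Vt / 15.355 = 370 / 15.355 = 24.096 mL/cmH2O.

24.1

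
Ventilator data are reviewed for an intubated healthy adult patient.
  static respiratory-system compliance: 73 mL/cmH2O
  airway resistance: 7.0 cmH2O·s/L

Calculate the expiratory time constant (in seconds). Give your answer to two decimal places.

0.51

τ = R × C = 7.0 × 73 mL/cmH2O = 7.0 × 0.073 L/cmH2O = 0.511 s.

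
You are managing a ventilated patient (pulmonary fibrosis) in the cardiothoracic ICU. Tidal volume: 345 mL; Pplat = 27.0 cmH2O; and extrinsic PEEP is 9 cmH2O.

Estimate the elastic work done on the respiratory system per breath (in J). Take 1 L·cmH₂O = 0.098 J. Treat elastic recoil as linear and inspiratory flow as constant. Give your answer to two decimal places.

Elastic work ≈ ½ × (Pplat − PEEP) × Vt = 0.5 × (27.0 − 9) × 0.345 L = 0.5 × 18.0 × 0.345 = 3.105 L·cmH2O.
× 0.098 J/(L·cmH2O) → 0.3043 J.

0.30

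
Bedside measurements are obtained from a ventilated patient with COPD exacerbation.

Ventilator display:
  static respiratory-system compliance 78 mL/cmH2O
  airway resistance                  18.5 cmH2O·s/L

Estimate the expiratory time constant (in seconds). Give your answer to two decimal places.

1.44

τ = R × C = 18.5 × 78 mL/cmH2O = 18.5 × 0.078 L/cmH2O = 1.443 s.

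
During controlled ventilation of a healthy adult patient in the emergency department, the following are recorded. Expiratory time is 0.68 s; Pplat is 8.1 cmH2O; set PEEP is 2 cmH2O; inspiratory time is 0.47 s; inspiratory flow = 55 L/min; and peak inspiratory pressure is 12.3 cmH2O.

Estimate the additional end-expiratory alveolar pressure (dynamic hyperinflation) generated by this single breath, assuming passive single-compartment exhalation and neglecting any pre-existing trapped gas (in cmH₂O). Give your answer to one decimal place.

Flow: 55 L/min ÷ 60 = 0.9167 L/s.
Vt = flow × Ti = 0.9167 L/s × 0.47 s × 1000 mL/L = 430.85 mL.
R = (PIP − Pplat)/V̇ = (12.3 − 8.1) / 0.9167 = 4.2/0.9167 = 4.582 cmH2O·s/L.
C = Vt/(Pplat − PEEP) = 430.85 / (8.1 − 2) = 430.85/6.1 = 70.631 mL/cmH2O.
τ = R × C = 4.582 × 0.07063 L/cmH2O = 0.3236 s.
Fraction remaining = e^(−Te/τ) = e^(−0.68/0.3236) = 0.1223; trapped volume = 430.85 × 0.1223 = 52.693 mL.
Additional alveolar pressure from trapping ≈ V_trapped / C = 52.693 / 70.631 = 0.746 cmH2O.

0.7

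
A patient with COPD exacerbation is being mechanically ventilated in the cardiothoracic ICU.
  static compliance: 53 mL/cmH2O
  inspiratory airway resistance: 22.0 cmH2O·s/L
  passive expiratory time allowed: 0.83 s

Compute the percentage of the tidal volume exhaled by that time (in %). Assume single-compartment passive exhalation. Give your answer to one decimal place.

τ = R × C = 22.0 × 53 mL/cmH2O = 22.0 × 0.053 L/cmH2O = 1.166 s.
Passive exhalation: V(t)/V₀ = e^(−t/τ) = e^(−0.83/1.166) = 0.4907.
Fraction exhaled = 1 − 0.4907 = 0.5093 → 50.93%.

50.9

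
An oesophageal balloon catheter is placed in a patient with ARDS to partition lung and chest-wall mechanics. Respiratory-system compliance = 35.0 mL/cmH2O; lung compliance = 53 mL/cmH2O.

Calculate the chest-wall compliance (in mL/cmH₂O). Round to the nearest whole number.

1/Ccw = 1/Crs − 1/CL.
1/Ccw = 1/35.0 − 1/53 = 0.009704.
Ccw = 103.05 mL/cmH2O.

103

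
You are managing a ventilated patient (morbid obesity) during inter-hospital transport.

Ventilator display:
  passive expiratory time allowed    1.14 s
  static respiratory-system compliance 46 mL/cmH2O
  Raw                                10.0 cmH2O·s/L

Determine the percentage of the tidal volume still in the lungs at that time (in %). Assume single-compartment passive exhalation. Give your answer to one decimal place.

8.4

τ = R × C = 10.0 × 46 mL/cmH2O = 10.0 × 0.046 L/cmH2O = 0.46 s.
Passive exhalation: V(t)/V₀ = e^(−t/τ) = e^(−1.14/0.46) = 0.08389.
Fraction remaining = 0.08389 → 8.389%.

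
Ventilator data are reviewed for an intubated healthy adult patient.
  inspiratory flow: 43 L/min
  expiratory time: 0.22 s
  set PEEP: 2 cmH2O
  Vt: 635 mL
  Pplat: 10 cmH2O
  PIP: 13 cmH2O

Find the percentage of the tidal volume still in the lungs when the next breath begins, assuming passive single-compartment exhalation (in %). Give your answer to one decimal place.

51.6

Flow: 43 L/min ÷ 60 = 0.7167 L/s.
R = (PIP − Pplat)/V̇ = (13 − 10) / 0.7167 = 3.0/0.7167 = 4.186 cmH2O·s/L.
C = Vt/(Pplat − PEEP) = 635.0 / (10 − 2) = 635.0/8.0 = 79.375 mL/cmH2O.
τ = R × C = 4.186 × 0.07938 L/cmH2O = 0.3323 s.
Fraction remaining at end-expiration = e^(−Te/τ) = e^(−0.22/0.3323) = 0.5158 → 51.58%.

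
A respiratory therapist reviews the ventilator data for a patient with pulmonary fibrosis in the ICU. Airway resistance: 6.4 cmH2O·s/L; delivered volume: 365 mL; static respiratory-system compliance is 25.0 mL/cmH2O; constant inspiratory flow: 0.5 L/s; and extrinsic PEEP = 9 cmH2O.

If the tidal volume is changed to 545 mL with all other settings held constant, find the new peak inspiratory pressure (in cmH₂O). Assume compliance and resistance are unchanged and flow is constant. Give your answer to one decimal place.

34.0

PIP = Vt/C + R·V̇ + PEEP (constant-flow equation of motion).
Only the elastic term changes: ΔPIP = ΔVt / C = (545 − 365) / 25.0 = 7.2 cmH2O.
Original PIP = 365/25.0 + 6.4×0.5 + 9 = 26.8 cmH2O; new PIP = 26.8 + (7.2) = 34.0 cmH2O.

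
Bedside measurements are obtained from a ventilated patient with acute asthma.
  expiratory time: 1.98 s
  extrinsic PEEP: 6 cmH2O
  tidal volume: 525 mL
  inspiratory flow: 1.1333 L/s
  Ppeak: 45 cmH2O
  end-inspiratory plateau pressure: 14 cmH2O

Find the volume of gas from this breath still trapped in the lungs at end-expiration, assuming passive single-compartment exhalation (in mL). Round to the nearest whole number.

174

R = (PIP − Pplat)/V̇ = (45 − 14) / 1.1333 = 31.0/1.1333 = 27.354 cmH2O·s/L.
C = Vt/(Pplat − PEEP) = 525.0 / (14 − 6) = 525.0/8.0 = 65.625 mL/cmH2O.
τ = R × C = 27.354 × 0.06563 L/cmH2O = 1.795 s.
Fraction remaining = e^(−Te/τ) = e^(−1.98/1.795) = 0.3319.
Trapped volume = 525.0 × 0.3319 = 174.25 mL.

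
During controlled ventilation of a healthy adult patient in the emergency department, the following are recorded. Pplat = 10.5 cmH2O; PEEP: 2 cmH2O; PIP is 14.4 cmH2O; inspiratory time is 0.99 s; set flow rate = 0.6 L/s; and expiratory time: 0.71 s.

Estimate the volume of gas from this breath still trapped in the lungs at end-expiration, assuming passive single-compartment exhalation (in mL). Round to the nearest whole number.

124

Vt = flow × Ti = 0.6 L/s × 0.99 s × 1000 mL/L = 594.0 mL.
R = (PIP − Pplat)/V̇ = (14.4 − 10.5) / 0.6 = 3.9/0.6 = 6.5 cmH2O·s/L.
C = Vt/(Pplat − PEEP) = 594.0 / (10.5 − 2) = 594.0/8.5 = 69.882 mL/cmH2O.
τ = R × C = 6.5 × 0.06988 L/cmH2O = 0.4542 s.
Fraction remaining = e^(−Te/τ) = e^(−0.71/0.4542) = 0.2095.
Trapped volume = 594.0 × 0.2095 = 124.44 mL.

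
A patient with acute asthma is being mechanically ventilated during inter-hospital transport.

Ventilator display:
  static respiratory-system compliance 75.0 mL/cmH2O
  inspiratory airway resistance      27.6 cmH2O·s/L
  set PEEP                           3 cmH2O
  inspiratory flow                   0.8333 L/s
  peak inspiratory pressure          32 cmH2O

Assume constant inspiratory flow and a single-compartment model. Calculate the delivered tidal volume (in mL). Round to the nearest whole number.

Equation of motion (constant flow): PIP = Vt/C + R·V̇ + PEEP.
Vt/C = PIP − R·V̇ − PEEP = 32 − 22.999 − 3 = 6.001 cmH2O.
Vt = C × 6.001 = 75.0 × 6.001 = 450.08 mL.

450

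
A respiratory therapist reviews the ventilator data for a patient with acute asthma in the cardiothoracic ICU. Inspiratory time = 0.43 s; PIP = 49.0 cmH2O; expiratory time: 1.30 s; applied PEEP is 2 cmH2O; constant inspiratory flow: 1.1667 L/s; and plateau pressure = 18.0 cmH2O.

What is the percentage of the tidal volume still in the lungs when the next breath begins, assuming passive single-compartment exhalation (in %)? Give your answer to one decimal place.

Vt = flow × Ti = 1.1667 L/s × 0.43 s × 1000 mL/L = 501.68 mL.
R = (PIP − Pplat)/V̇ = (49.0 − 18.0) / 1.1667 = 31.0/1.1667 = 26.571 cmH2O·s/L.
C = Vt/(Pplat − PEEP) = 501.68 / (18.0 − 2) = 501.68/16.0 = 31.355 mL/cmH2O.
τ = R × C = 26.571 × 0.03136 L/cmH2O = 0.8333 s.
Fraction remaining at end-expiration = e^(−Te/τ) = e^(−1.30/0.8333) = 0.2101 → 21.01%.

21.0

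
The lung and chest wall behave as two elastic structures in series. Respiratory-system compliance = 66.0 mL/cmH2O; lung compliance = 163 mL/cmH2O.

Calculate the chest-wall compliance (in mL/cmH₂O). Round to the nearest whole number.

111

1/Ccw = 1/Crs − 1/CL.
1/Ccw = 1/66.0 − 1/163 = 0.009017.
Ccw = 110.9 mL/cmH2O.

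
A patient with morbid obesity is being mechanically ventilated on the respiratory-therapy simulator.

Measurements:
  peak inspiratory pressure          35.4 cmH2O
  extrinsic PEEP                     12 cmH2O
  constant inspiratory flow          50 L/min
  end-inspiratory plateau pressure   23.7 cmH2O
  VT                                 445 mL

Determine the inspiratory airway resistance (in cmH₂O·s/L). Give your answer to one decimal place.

14.0

Flow: 50 L/min ÷ 60 = 0.8333 L/s.
Raw = (PIP − Pplat) / flow = (35.4 − 23.7) / 0.8333 = 11.7 / 0.8333 = 14.041 cmH2O·s/L.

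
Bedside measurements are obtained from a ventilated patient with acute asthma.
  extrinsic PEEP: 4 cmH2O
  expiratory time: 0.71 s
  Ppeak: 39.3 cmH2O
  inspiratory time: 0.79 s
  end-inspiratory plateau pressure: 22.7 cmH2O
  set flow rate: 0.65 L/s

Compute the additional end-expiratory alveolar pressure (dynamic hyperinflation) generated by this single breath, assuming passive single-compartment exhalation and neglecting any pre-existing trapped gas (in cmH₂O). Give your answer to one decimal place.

6.8

Vt = flow × Ti = 0.65 L/s × 0.79 s × 1000 mL/L = 513.5 mL.
R = (PIP − Pplat)/V̇ = (39.3 − 22.7) / 0.65 = 16.6/0.65 = 25.538 cmH2O·s/L.
C = Vt/(Pplat − PEEP) = 513.5 / (22.7 − 4) = 513.5/18.7 = 27.46 mL/cmH2O.
τ = R × C = 25.538 × 0.02746 L/cmH2O = 0.7013 s.
Fraction remaining = e^(−Te/τ) = e^(−0.71/0.7013) = 0.3633; trapped volume = 513.5 × 0.3633 = 186.55 mL.
Additional alveolar pressure from trapping ≈ V_trapped / C = 186.55 / 27.46 = 6.794 cmH2O.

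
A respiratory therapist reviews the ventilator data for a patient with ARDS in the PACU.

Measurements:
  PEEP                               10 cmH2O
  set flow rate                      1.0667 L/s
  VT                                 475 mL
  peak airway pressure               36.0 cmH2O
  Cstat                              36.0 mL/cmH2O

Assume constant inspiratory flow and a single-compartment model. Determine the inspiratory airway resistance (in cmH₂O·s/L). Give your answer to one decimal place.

12.0

Equation of motion (constant flow): PIP = Vt/C + R·V̇ + PEEP.
R·V̇ = PIP − Vt/C − PEEP = 36.0 − 475/36.0 − 10 = 36.0 − 13.194 − 10 = 12.806 cmH2O.
R = 12.806 / 1.0667 = 12.005 cmH2O·s/L.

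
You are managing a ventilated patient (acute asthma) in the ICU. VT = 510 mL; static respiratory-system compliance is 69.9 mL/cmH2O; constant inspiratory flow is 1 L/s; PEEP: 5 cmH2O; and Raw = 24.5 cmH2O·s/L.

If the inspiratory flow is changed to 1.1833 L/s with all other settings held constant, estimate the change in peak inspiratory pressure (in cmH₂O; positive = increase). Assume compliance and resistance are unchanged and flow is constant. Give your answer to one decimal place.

4.5

PIP = Vt/C + R·V̇ + PEEP (constant-flow equation of motion).
Only the resistive term changes: ΔPIP = R × ΔV̇ = 24.5 × (1.1833 − 1) = 24.5 × 0.1833 = 4.491 cmH2O.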